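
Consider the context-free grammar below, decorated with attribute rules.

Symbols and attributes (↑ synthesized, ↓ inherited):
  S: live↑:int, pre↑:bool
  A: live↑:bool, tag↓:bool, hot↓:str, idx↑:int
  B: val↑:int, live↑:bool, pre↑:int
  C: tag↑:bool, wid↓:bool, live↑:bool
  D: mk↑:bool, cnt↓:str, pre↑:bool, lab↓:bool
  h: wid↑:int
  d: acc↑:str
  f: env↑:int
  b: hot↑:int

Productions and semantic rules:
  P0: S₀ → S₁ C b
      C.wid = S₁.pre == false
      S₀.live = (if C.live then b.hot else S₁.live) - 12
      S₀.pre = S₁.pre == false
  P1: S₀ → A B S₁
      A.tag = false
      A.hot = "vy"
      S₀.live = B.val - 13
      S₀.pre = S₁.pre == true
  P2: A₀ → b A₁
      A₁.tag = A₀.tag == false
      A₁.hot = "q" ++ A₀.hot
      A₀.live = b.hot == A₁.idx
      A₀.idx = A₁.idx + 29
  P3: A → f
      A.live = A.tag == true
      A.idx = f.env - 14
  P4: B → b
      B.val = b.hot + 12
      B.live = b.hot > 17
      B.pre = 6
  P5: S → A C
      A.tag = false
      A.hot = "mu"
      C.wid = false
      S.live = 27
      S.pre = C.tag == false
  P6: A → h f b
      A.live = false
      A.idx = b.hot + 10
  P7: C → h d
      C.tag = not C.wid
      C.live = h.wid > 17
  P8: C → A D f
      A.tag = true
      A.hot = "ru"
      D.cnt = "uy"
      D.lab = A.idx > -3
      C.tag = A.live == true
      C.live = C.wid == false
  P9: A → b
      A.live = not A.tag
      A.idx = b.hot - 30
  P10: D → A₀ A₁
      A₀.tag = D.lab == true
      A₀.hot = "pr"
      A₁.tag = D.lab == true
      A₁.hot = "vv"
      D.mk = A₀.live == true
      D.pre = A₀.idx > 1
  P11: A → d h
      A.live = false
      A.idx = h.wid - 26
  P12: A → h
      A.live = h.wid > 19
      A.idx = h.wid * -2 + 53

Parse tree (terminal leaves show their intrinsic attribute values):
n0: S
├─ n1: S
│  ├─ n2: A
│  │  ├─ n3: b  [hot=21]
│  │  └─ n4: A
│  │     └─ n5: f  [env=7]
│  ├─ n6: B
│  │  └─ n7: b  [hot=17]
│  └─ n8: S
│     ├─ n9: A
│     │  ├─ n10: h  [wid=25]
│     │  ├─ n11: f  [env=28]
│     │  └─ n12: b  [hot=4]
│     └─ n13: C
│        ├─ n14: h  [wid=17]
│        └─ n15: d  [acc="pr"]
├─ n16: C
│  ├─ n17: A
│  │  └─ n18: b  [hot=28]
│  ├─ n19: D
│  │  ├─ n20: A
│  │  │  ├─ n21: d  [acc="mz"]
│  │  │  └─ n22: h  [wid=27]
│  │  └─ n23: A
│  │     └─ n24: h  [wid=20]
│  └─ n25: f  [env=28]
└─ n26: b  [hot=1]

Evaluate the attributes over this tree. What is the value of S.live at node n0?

4

1. n2.tag = false  [false]
2. n2.hot = "vy"  ["vy"]
3. n3.hot = 21  [terminal]
4. n4.tag = true  [A₀.tag == false]
5. n4.hot = "qvy"  ["q" ++ A₀.hot]
6. n5.env = 7  [terminal]
7. n4.live = true  [A.tag == true]
8. n4.idx = -7  [f.env - 14]
9. n2.live = false  [b.hot == A₁.idx]
10. n2.idx = 22  [A₁.idx + 29]
11. n7.hot = 17  [terminal]
12. n6.val = 29  [b.hot + 12]
13. n6.live = false  [b.hot > 17]
14. n6.pre = 6  [6]
15. n9.tag = false  [false]
16. n9.hot = "mu"  ["mu"]
17. n10.wid = 25  [terminal]
18. n11.env = 28  [terminal]
19. n12.hot = 4  [terminal]
20. n9.live = false  [false]
21. n9.idx = 14  [b.hot + 10]
22. n13.wid = false  [false]
23. n14.wid = 17  [terminal]
24. n15.acc = "pr"  [terminal]
25. n13.tag = true  [not C.wid]
26. n13.live = false  [h.wid > 17]
27. n8.live = 27  [27]
28. n8.pre = false  [C.tag == false]
29. n1.live = 16  [B.val - 13]
30. n1.pre = false  [S₁.pre == true]
31. n16.wid = true  [S₁.pre == false]
32. n17.tag = true  [true]
33. n17.hot = "ru"  ["ru"]
34. n18.hot = 28  [terminal]
35. n17.live = false  [not A.tag]
36. n17.idx = -2  [b.hot - 30]
37. n19.cnt = "uy"  ["uy"]
38. n19.lab = true  [A.idx > -3]
39. n20.tag = true  [D.lab == true]
40. n20.hot = "pr"  ["pr"]
41. n21.acc = "mz"  [terminal]
42. n22.wid = 27  [terminal]
43. n20.live = false  [false]
44. n20.idx = 1  [h.wid - 26]
45. n23.tag = true  [D.lab == true]
46. n23.hot = "vv"  ["vv"]
47. n24.wid = 20  [terminal]
48. n23.live = true  [h.wid > 19]
49. n23.idx = 13  [h.wid * -2 + 53]
50. n19.mk = false  [A₀.live == true]
51. n19.pre = false  [A₀.idx > 1]
52. n25.env = 28  [terminal]
53. n16.tag = false  [A.live == true]
54. n16.live = false  [C.wid == false]
55. n26.hot = 1  [terminal]
56. n0.live = 4  [(if C.live then b.hot else S₁.live) - 12]
57. n0.pre = true  [S₁.pre == false]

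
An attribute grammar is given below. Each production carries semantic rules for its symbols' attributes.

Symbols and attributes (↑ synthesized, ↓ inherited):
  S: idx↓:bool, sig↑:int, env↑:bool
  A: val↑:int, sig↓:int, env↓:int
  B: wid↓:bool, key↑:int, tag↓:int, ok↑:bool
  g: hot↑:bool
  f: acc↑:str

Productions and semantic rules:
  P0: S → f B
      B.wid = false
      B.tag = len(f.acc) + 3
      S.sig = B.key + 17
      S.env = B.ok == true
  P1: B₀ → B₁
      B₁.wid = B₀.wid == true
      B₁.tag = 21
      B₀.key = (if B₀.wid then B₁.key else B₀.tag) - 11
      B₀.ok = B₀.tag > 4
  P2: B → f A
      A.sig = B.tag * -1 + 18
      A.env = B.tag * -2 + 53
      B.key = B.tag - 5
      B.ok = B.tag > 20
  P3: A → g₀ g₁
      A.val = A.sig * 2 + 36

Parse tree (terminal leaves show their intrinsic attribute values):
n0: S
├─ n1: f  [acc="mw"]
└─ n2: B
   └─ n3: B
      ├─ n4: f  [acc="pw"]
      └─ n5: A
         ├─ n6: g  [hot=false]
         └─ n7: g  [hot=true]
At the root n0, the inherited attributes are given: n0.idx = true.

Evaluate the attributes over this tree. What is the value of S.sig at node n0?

1. n0.idx = true  [given at root]
2. n1.acc = "mw"  [terminal]
3. n2.wid = false  [false]
4. n2.tag = 5  [len(f.acc) + 3]
5. n3.wid = false  [B₀.wid == true]
6. n3.tag = 21  [21]
7. n4.acc = "pw"  [terminal]
8. n5.sig = -3  [B.tag * -1 + 18]
9. n5.env = 11  [B.tag * -2 + 53]
10. n6.hot = false  [terminal]
11. n7.hot = true  [terminal]
12. n5.val = 30  [A.sig * 2 + 36]
13. n3.key = 16  [B.tag - 5]
14. n3.ok = true  [B.tag > 20]
15. n2.key = -6  [(if B₀.wid then B₁.key else B₀.tag) - 11]
16. n2.ok = true  [B₀.tag > 4]
17. n0.sig = 11  [B.key + 17]
18. n0.env = true  [B.ok == true]

11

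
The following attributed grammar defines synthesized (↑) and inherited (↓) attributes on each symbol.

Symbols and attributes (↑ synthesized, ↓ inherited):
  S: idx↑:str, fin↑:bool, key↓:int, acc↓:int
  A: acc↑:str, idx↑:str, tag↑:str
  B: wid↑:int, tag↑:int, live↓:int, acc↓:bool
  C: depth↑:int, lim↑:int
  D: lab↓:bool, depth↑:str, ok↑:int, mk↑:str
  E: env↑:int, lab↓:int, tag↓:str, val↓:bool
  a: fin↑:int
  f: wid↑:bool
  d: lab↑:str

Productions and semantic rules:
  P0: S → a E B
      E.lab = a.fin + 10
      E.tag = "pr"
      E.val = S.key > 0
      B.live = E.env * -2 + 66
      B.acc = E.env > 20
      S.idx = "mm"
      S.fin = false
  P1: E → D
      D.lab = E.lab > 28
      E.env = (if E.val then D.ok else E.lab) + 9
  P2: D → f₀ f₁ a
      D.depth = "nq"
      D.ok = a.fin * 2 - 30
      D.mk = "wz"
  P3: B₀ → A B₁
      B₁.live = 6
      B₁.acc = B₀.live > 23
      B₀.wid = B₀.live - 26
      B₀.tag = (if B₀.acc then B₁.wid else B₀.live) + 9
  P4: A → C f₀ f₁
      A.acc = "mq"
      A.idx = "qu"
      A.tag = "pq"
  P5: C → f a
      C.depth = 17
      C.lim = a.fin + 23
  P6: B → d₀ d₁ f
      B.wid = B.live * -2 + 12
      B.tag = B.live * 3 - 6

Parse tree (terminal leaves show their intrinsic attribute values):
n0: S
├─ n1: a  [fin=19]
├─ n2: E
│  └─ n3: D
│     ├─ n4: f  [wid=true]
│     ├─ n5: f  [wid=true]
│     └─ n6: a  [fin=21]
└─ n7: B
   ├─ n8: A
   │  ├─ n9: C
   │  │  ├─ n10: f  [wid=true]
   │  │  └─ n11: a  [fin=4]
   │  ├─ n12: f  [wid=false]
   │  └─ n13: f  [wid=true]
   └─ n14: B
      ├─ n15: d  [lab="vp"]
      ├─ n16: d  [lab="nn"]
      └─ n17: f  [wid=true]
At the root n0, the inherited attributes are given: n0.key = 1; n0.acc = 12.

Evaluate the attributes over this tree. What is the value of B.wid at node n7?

1. n0.key = 1  [given at root]
2. n0.acc = 12  [given at root]
3. n1.fin = 19  [terminal]
4. n2.lab = 29  [a.fin + 10]
5. n2.tag = "pr"  ["pr"]
6. n2.val = true  [S.key > 0]
7. n3.lab = true  [E.lab > 28]
8. n4.wid = true  [terminal]
9. n5.wid = true  [terminal]
10. n6.fin = 21  [terminal]
11. n3.depth = "nq"  ["nq"]
12. n3.ok = 12  [a.fin * 2 - 30]
13. n3.mk = "wz"  ["wz"]
14. n2.env = 21  [(if E.val then D.ok else E.lab) + 9]
15. n7.live = 24  [E.env * -2 + 66]
16. n7.acc = true  [E.env > 20]
17. n10.wid = true  [terminal]
18. n11.fin = 4  [terminal]
19. n9.depth = 17  [17]
20. n9.lim = 27  [a.fin + 23]
21. n12.wid = false  [terminal]
22. n13.wid = true  [terminal]
23. n8.acc = "mq"  ["mq"]
24. n8.idx = "qu"  ["qu"]
25. n8.tag = "pq"  ["pq"]
26. n14.live = 6  [6]
27. n14.acc = true  [B₀.live > 23]
28. n15.lab = "vp"  [terminal]
29. n16.lab = "nn"  [terminal]
30. n17.wid = true  [terminal]
31. n14.wid = 0  [B.live * -2 + 12]
32. n14.tag = 12  [B.live * 3 - 6]
33. n7.wid = -2  [B₀.live - 26]
34. n7.tag = 9  [(if B₀.acc then B₁.wid else B₀.live) + 9]
35. n0.idx = "mm"  ["mm"]
36. n0.fin = false  [false]

-2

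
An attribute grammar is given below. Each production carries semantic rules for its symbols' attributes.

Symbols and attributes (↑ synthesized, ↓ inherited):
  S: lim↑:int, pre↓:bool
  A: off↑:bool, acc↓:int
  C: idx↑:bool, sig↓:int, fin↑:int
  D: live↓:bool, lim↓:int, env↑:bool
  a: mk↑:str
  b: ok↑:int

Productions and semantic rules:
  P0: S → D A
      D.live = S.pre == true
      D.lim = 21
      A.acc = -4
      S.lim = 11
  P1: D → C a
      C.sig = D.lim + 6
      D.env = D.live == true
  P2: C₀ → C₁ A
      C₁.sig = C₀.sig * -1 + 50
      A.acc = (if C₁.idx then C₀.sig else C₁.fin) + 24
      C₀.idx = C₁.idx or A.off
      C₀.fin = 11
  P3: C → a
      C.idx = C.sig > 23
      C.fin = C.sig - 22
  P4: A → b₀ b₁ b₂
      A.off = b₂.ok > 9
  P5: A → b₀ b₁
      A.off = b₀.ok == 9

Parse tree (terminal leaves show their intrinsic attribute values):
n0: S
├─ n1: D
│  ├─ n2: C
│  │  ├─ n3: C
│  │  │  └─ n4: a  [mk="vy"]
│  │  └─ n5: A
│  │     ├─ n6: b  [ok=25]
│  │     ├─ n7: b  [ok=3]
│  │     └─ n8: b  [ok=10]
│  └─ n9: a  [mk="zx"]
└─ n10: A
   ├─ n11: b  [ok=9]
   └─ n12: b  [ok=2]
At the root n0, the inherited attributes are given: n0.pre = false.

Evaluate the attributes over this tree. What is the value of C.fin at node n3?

1. n0.pre = false  [given at root]
2. n1.live = false  [S.pre == true]
3. n1.lim = 21  [21]
4. n2.sig = 27  [D.lim + 6]
5. n3.sig = 23  [C₀.sig * -1 + 50]
6. n4.mk = "vy"  [terminal]
7. n3.idx = false  [C.sig > 23]
8. n3.fin = 1  [C.sig - 22]
9. n5.acc = 25  [(if C₁.idx then C₀.sig else C₁.fin) + 24]
10. n6.ok = 25  [terminal]
11. n7.ok = 3  [terminal]
12. n8.ok = 10  [terminal]
13. n5.off = true  [b₂.ok > 9]
14. n2.idx = true  [C₁.idx or A.off]
15. n2.fin = 11  [11]
16. n9.mk = "zx"  [terminal]
17. n1.env = false  [D.live == true]
18. n10.acc = -4  [-4]
19. n11.ok = 9  [terminal]
20. n12.ok = 2  [terminal]
21. n10.off = true  [b₀.ok == 9]
22. n0.lim = 11  [11]

1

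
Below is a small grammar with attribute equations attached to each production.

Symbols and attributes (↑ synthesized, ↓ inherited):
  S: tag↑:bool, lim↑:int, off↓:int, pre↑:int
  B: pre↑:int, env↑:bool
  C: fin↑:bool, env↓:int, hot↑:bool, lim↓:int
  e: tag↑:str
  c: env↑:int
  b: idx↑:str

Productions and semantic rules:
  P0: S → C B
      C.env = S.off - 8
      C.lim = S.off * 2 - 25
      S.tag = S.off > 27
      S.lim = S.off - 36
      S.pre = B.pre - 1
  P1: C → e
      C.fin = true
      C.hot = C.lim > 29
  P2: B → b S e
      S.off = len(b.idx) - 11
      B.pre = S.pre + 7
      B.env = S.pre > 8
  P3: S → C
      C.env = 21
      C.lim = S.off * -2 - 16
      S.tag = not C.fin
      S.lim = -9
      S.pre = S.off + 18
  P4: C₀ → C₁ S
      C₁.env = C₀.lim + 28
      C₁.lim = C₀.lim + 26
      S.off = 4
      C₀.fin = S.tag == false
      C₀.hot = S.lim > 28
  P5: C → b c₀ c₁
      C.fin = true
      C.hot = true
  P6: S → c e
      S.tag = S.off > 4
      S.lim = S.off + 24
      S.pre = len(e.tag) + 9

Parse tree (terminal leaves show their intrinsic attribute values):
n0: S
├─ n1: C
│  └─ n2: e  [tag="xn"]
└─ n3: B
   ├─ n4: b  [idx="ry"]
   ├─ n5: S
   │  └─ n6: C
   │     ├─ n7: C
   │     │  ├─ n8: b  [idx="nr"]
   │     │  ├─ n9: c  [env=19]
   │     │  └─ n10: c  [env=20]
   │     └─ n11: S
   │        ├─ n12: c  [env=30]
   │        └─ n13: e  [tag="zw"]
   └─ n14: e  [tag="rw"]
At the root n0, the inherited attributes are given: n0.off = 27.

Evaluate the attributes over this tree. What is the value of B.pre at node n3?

1. n0.off = 27  [given at root]
2. n1.env = 19  [S.off - 8]
3. n1.lim = 29  [S.off * 2 - 25]
4. n2.tag = "xn"  [terminal]
5. n1.fin = true  [true]
6. n1.hot = false  [C.lim > 29]
7. n4.idx = "ry"  [terminal]
8. n5.off = -9  [len(b.idx) - 11]
9. n6.env = 21  [21]
10. n6.lim = 2  [S.off * -2 - 16]
11. n7.env = 30  [C₀.lim + 28]
12. n7.lim = 28  [C₀.lim + 26]
13. n8.idx = "nr"  [terminal]
14. n9.env = 19  [terminal]
15. n10.env = 20  [terminal]
16. n7.fin = true  [true]
17. n7.hot = true  [true]
18. n11.off = 4  [4]
19. n12.env = 30  [terminal]
20. n13.tag = "zw"  [terminal]
21. n11.tag = false  [S.off > 4]
22. n11.lim = 28  [S.off + 24]
23. n11.pre = 11  [len(e.tag) + 9]
24. n6.fin = true  [S.tag == false]
25. n6.hot = false  [S.lim > 28]
26. n5.tag = false  [not C.fin]
27. n5.lim = -9  [-9]
28. n5.pre = 9  [S.off + 18]
29. n14.tag = "rw"  [terminal]
30. n3.pre = 16  [S.pre + 7]
31. n3.env = true  [S.pre > 8]
32. n0.tag = false  [S.off > 27]
33. n0.lim = -9  [S.off - 36]
34. n0.pre = 15  [B.pre - 1]

16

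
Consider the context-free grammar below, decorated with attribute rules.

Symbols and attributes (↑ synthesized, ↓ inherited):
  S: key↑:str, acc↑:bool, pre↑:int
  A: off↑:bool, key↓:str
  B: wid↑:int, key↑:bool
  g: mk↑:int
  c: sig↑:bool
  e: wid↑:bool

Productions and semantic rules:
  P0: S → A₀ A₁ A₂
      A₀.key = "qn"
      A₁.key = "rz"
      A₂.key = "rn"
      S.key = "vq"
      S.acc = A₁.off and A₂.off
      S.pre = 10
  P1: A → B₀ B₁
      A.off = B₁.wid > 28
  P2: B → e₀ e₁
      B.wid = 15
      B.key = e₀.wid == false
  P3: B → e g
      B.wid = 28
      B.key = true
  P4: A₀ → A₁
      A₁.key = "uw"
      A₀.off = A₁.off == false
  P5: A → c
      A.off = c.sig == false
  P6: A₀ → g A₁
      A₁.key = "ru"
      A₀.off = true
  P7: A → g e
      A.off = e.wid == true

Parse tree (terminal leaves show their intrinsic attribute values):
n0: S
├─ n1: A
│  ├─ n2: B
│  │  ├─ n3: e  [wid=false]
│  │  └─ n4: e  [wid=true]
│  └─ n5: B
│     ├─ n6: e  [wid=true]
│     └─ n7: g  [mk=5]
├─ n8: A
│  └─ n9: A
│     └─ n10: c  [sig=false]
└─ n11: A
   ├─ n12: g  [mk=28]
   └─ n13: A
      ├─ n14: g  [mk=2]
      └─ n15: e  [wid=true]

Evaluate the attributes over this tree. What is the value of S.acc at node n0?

false

1. n1.key = "qn"  ["qn"]
2. n3.wid = false  [terminal]
3. n4.wid = true  [terminal]
4. n2.wid = 15  [15]
5. n2.key = true  [e₀.wid == false]
6. n6.wid = true  [terminal]
7. n7.mk = 5  [terminal]
8. n5.wid = 28  [28]
9. n5.key = true  [true]
10. n1.off = false  [B₁.wid > 28]
11. n8.key = "rz"  ["rz"]
12. n9.key = "uw"  ["uw"]
13. n10.sig = false  [terminal]
14. n9.off = true  [c.sig == false]
15. n8.off = false  [A₁.off == false]
16. n11.key = "rn"  ["rn"]
17. n12.mk = 28  [terminal]
18. n13.key = "ru"  ["ru"]
19. n14.mk = 2  [terminal]
20. n15.wid = true  [terminal]
21. n13.off = true  [e.wid == true]
22. n11.off = true  [true]
23. n0.key = "vq"  ["vq"]
24. n0.acc = false  [A₁.off and A₂.off]
25. n0.pre = 10  [10]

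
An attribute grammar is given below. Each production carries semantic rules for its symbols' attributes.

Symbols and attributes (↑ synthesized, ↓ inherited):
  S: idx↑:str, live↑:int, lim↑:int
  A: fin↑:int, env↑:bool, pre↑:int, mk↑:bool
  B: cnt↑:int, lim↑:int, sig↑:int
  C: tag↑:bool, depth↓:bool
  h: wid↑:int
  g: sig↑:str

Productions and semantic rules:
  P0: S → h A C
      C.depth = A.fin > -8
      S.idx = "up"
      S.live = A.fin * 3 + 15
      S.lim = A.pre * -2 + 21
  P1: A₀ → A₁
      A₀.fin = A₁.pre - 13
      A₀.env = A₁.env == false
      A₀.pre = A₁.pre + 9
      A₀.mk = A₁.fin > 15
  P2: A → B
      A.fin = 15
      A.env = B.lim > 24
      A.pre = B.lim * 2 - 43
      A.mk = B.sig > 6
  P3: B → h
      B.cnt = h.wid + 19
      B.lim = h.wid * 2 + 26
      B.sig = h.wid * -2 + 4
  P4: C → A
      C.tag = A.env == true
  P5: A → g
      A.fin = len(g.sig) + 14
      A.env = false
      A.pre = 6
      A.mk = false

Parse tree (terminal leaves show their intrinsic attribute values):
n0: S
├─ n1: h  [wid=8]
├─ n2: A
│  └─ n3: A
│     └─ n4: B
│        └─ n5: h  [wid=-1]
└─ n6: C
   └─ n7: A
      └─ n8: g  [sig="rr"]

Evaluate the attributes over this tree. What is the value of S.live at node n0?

-9

1. n1.wid = 8  [terminal]
2. n5.wid = -1  [terminal]
3. n4.cnt = 18  [h.wid + 19]
4. n4.lim = 24  [h.wid * 2 + 26]
5. n4.sig = 6  [h.wid * -2 + 4]
6. n3.fin = 15  [15]
7. n3.env = false  [B.lim > 24]
8. n3.pre = 5  [B.lim * 2 - 43]
9. n3.mk = false  [B.sig > 6]
10. n2.fin = -8  [A₁.pre - 13]
11. n2.env = true  [A₁.env == false]
12. n2.pre = 14  [A₁.pre + 9]
13. n2.mk = false  [A₁.fin > 15]
14. n6.depth = false  [A.fin > -8]
15. n8.sig = "rr"  [terminal]
16. n7.fin = 16  [len(g.sig) + 14]
17. n7.env = false  [false]
18. n7.pre = 6  [6]
19. n7.mk = false  [false]
20. n6.tag = false  [A.env == true]
21. n0.idx = "up"  ["up"]
22. n0.live = -9  [A.fin * 3 + 15]
23. n0.lim = -7  [A.pre * -2 + 21]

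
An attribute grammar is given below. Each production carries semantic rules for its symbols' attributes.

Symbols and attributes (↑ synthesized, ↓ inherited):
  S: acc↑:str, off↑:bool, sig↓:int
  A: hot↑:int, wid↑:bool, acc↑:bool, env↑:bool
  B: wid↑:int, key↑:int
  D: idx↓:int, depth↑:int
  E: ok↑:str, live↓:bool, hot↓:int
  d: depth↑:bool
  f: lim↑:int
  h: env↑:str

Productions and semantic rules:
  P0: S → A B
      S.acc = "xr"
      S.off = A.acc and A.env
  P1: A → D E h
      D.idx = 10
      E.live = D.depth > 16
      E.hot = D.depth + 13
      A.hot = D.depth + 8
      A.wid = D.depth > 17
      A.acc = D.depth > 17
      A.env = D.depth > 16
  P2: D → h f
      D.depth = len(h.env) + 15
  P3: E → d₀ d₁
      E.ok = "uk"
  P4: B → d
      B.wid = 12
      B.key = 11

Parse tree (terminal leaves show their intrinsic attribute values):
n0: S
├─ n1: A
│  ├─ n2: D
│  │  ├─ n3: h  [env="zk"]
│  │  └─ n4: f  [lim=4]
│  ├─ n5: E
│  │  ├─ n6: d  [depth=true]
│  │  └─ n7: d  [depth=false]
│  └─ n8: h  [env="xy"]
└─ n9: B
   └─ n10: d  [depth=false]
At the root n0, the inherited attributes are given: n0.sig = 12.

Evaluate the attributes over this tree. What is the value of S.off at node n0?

1. n0.sig = 12  [given at root]
2. n2.idx = 10  [10]
3. n3.env = "zk"  [terminal]
4. n4.lim = 4  [terminal]
5. n2.depth = 17  [len(h.env) + 15]
6. n5.live = true  [D.depth > 16]
7. n5.hot = 30  [D.depth + 13]
8. n6.depth = true  [terminal]
9. n7.depth = false  [terminal]
10. n5.ok = "uk"  ["uk"]
11. n8.env = "xy"  [terminal]
12. n1.hot = 25  [D.depth + 8]
13. n1.wid = false  [D.depth > 17]
14. n1.acc = false  [D.depth > 17]
15. n1.env = true  [D.depth > 16]
16. n10.depth = false  [terminal]
17. n9.wid = 12  [12]
18. n9.key = 11  [11]
19. n0.acc = "xr"  ["xr"]
20. n0.off = false  [A.acc and A.env]

false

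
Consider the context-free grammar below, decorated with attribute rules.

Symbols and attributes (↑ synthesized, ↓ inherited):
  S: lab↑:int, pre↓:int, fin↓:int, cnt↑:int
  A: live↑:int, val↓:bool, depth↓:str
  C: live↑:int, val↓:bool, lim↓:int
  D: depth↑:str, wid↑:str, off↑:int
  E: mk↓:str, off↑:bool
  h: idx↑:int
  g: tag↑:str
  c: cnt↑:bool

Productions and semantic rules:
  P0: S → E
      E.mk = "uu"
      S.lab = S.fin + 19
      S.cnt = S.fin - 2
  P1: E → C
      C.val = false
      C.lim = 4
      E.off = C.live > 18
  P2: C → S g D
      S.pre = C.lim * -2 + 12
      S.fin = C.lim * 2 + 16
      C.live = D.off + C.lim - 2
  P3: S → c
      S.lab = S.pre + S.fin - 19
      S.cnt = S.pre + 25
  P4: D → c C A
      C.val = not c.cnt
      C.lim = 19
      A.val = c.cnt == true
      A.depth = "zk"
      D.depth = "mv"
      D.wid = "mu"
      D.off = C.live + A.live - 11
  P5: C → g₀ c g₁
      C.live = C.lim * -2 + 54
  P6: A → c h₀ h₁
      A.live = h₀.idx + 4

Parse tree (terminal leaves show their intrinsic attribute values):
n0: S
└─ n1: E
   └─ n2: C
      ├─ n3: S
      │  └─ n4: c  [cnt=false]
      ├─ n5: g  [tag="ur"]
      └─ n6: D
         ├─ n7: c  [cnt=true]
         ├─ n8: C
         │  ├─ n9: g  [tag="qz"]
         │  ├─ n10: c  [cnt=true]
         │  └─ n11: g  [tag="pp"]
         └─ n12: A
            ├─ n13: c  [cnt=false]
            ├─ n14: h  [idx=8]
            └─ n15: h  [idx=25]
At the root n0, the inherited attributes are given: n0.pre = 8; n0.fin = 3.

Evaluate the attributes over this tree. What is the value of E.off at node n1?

1. n0.pre = 8  [given at root]
2. n0.fin = 3  [given at root]
3. n1.mk = "uu"  ["uu"]
4. n2.val = false  [false]
5. n2.lim = 4  [4]
6. n3.pre = 4  [C.lim * -2 + 12]
7. n3.fin = 24  [C.lim * 2 + 16]
8. n4.cnt = false  [terminal]
9. n3.lab = 9  [S.pre + S.fin - 19]
10. n3.cnt = 29  [S.pre + 25]
11. n5.tag = "ur"  [terminal]
12. n7.cnt = true  [terminal]
13. n8.val = false  [not c.cnt]
14. n8.lim = 19  [19]
15. n9.tag = "qz"  [terminal]
16. n10.cnt = true  [terminal]
17. n11.tag = "pp"  [terminal]
18. n8.live = 16  [C.lim * -2 + 54]
19. n12.val = true  [c.cnt == true]
20. n12.depth = "zk"  ["zk"]
21. n13.cnt = false  [terminal]
22. n14.idx = 8  [terminal]
23. n15.idx = 25  [terminal]
24. n12.live = 12  [h₀.idx + 4]
25. n6.depth = "mv"  ["mv"]
26. n6.wid = "mu"  ["mu"]
27. n6.off = 17  [C.live + A.live - 11]
28. n2.live = 19  [D.off + C.lim - 2]
29. n1.off = true  [C.live > 18]
30. n0.lab = 22  [S.fin + 19]
31. n0.cnt = 1  [S.fin - 2]

true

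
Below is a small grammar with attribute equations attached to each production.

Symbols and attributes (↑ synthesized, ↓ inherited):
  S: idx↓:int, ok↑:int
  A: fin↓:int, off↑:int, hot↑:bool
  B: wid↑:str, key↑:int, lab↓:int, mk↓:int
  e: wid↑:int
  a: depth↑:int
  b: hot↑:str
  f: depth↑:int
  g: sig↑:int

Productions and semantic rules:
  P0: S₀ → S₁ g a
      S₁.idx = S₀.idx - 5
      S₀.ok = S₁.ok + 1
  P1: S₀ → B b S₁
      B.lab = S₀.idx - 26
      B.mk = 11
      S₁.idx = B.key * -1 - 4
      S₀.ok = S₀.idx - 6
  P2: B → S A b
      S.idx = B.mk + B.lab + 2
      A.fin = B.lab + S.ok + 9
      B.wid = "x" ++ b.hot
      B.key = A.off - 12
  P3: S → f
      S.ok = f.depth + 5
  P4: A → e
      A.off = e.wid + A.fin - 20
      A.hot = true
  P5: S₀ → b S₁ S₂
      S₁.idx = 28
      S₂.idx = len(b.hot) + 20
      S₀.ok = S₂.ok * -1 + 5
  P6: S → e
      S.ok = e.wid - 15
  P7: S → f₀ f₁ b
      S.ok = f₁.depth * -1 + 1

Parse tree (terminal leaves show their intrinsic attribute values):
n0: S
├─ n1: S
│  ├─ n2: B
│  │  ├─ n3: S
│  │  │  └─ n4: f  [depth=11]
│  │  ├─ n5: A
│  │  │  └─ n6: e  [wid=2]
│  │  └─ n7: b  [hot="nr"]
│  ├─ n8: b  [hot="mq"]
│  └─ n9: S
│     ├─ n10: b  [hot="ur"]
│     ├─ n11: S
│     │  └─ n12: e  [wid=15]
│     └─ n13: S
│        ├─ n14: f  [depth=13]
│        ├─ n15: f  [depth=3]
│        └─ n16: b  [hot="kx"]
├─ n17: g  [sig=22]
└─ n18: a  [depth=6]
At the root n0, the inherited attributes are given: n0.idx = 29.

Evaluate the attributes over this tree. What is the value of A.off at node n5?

5

1. n0.idx = 29  [given at root]
2. n1.idx = 24  [S₀.idx - 5]
3. n2.lab = -2  [S₀.idx - 26]
4. n2.mk = 11  [11]
5. n3.idx = 11  [B.mk + B.lab + 2]
6. n4.depth = 11  [terminal]
7. n3.ok = 16  [f.depth + 5]
8. n5.fin = 23  [B.lab + S.ok + 9]
9. n6.wid = 2  [terminal]
10. n5.off = 5  [e.wid + A.fin - 20]
11. n5.hot = true  [true]
12. n7.hot = "nr"  [terminal]
13. n2.wid = "xnr"  ["x" ++ b.hot]
14. n2.key = -7  [A.off - 12]
15. n8.hot = "mq"  [terminal]
16. n9.idx = 3  [B.key * -1 - 4]
17. n10.hot = "ur"  [terminal]
18. n11.idx = 28  [28]
19. n12.wid = 15  [terminal]
20. n11.ok = 0  [e.wid - 15]
21. n13.idx = 22  [len(b.hot) + 20]
22. n14.depth = 13  [terminal]
23. n15.depth = 3  [terminal]
24. n16.hot = "kx"  [terminal]
25. n13.ok = -2  [f₁.depth * -1 + 1]
26. n9.ok = 7  [S₂.ok * -1 + 5]
27. n1.ok = 18  [S₀.idx - 6]
28. n17.sig = 22  [terminal]
29. n18.depth = 6  [terminal]
30. n0.ok = 19  [S₁.ok + 1]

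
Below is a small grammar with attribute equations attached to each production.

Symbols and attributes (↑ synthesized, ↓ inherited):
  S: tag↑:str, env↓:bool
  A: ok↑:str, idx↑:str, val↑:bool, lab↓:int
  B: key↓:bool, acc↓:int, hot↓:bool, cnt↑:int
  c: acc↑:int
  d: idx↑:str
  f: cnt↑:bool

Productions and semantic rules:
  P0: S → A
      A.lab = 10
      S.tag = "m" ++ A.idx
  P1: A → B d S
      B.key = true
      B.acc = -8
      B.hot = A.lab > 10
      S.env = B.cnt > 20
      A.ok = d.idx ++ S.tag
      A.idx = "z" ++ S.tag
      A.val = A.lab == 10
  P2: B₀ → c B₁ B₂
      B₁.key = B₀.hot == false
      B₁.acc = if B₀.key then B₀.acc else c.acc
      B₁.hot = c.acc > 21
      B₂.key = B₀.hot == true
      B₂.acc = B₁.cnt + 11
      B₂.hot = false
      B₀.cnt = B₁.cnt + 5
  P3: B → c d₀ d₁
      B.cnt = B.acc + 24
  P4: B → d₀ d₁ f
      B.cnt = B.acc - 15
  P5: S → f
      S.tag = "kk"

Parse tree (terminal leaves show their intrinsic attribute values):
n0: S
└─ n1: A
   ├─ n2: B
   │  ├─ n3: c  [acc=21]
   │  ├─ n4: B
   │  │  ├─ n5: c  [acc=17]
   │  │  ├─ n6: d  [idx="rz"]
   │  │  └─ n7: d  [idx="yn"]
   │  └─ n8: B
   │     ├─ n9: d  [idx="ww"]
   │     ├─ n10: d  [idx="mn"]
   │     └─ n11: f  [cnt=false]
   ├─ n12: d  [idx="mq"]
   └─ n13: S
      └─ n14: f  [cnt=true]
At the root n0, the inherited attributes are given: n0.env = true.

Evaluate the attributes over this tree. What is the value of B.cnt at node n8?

1. n0.env = true  [given at root]
2. n1.lab = 10  [10]
3. n2.key = true  [true]
4. n2.acc = -8  [-8]
5. n2.hot = false  [A.lab > 10]
6. n3.acc = 21  [terminal]
7. n4.key = true  [B₀.hot == false]
8. n4.acc = -8  [if B₀.key then B₀.acc else c.acc]
9. n4.hot = false  [c.acc > 21]
10. n5.acc = 17  [terminal]
11. n6.idx = "rz"  [terminal]
12. n7.idx = "yn"  [terminal]
13. n4.cnt = 16  [B.acc + 24]
14. n8.key = false  [B₀.hot == true]
15. n8.acc = 27  [B₁.cnt + 11]
16. n8.hot = false  [false]
17. n9.idx = "ww"  [terminal]
18. n10.idx = "mn"  [terminal]
19. n11.cnt = false  [terminal]
20. n8.cnt = 12  [B.acc - 15]
21. n2.cnt = 21  [B₁.cnt + 5]
22. n12.idx = "mq"  [terminal]
23. n13.env = true  [B.cnt > 20]
24. n14.cnt = true  [terminal]
25. n13.tag = "kk"  ["kk"]
26. n1.ok = "mqkk"  [d.idx ++ S.tag]
27. n1.idx = "zkk"  ["z" ++ S.tag]
28. n1.val = true  [A.lab == 10]
29. n0.tag = "mzkk"  ["m" ++ A.idx]

12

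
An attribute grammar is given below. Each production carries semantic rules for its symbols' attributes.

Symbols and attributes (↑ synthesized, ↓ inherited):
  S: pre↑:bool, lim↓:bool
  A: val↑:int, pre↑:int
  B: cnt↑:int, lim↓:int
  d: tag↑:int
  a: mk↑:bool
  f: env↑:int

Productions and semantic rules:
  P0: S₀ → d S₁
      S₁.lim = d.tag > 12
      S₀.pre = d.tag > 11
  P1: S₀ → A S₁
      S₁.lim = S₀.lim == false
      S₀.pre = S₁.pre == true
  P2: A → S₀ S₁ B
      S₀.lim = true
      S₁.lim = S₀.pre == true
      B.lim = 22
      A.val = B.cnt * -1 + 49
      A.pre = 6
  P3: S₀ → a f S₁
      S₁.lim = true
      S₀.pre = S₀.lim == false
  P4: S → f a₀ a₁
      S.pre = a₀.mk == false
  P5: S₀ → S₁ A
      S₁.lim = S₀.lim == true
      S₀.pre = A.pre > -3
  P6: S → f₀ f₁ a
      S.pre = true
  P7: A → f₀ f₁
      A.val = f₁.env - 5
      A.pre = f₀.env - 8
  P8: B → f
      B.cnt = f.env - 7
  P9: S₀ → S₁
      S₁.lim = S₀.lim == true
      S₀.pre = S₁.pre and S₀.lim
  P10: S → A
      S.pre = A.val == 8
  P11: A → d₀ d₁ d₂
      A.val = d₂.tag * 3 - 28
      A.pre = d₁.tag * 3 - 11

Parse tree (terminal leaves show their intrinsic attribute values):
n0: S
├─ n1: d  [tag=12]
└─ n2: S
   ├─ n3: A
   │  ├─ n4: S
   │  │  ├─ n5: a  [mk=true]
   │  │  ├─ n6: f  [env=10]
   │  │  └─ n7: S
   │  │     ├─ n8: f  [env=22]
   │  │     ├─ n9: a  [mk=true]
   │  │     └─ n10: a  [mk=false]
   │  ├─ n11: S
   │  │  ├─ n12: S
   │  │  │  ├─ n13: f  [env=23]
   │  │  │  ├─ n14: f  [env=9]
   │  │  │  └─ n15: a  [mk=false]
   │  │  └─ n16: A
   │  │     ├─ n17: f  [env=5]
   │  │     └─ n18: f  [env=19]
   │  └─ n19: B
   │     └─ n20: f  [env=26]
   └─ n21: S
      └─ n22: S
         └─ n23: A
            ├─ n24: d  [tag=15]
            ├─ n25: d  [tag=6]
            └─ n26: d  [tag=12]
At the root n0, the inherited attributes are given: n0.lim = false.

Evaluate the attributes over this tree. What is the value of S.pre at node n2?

true

1. n0.lim = false  [given at root]
2. n1.tag = 12  [terminal]
3. n2.lim = false  [d.tag > 12]
4. n4.lim = true  [true]
5. n5.mk = true  [terminal]
6. n6.env = 10  [terminal]
7. n7.lim = true  [true]
8. n8.env = 22  [terminal]
9. n9.mk = true  [terminal]
10. n10.mk = false  [terminal]
11. n7.pre = false  [a₀.mk == false]
12. n4.pre = false  [S₀.lim == false]
13. n11.lim = false  [S₀.pre == true]
14. n12.lim = false  [S₀.lim == true]
15. n13.env = 23  [terminal]
16. n14.env = 9  [terminal]
17. n15.mk = false  [terminal]
18. n12.pre = true  [true]
19. n17.env = 5  [terminal]
20. n18.env = 19  [terminal]
21. n16.val = 14  [f₁.env - 5]
22. n16.pre = -3  [f₀.env - 8]
23. n11.pre = false  [A.pre > -3]
24. n19.lim = 22  [22]
25. n20.env = 26  [terminal]
26. n19.cnt = 19  [f.env - 7]
27. n3.val = 30  [B.cnt * -1 + 49]
28. n3.pre = 6  [6]
29. n21.lim = true  [S₀.lim == false]
30. n22.lim = true  [S₀.lim == true]
31. n24.tag = 15  [terminal]
32. n25.tag = 6  [terminal]
33. n26.tag = 12  [terminal]
34. n23.val = 8  [d₂.tag * 3 - 28]
35. n23.pre = 7  [d₁.tag * 3 - 11]
36. n22.pre = true  [A.val == 8]
37. n21.pre = true  [S₁.pre and S₀.lim]
38. n2.pre = true  [S₁.pre == true]
39. n0.pre = true  [d.tag > 11]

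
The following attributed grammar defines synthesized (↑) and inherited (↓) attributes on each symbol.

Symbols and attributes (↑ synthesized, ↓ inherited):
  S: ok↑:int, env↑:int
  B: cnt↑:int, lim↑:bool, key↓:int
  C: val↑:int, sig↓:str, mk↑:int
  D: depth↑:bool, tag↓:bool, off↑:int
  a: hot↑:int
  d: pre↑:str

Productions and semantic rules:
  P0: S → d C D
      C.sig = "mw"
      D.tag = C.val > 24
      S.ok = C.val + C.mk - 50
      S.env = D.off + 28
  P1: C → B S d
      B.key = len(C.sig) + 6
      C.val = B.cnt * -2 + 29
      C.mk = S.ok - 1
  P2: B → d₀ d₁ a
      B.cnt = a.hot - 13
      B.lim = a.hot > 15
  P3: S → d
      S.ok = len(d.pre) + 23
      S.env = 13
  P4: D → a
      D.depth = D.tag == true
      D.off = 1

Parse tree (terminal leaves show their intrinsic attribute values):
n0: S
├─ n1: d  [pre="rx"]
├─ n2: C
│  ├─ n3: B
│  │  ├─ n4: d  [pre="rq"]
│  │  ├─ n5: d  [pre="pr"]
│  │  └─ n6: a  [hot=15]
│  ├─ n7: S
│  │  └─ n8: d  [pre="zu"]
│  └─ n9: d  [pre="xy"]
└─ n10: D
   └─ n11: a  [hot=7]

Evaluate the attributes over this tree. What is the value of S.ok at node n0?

1. n1.pre = "rx"  [terminal]
2. n2.sig = "mw"  ["mw"]
3. n3.key = 8  [len(C.sig) + 6]
4. n4.pre = "rq"  [terminal]
5. n5.pre = "pr"  [terminal]
6. n6.hot = 15  [terminal]
7. n3.cnt = 2  [a.hot - 13]
8. n3.lim = false  [a.hot > 15]
9. n8.pre = "zu"  [terminal]
10. n7.ok = 25  [len(d.pre) + 23]
11. n7.env = 13  [13]
12. n9.pre = "xy"  [terminal]
13. n2.val = 25  [B.cnt * -2 + 29]
14. n2.mk = 24  [S.ok - 1]
15. n10.tag = true  [C.val > 24]
16. n11.hot = 7  [terminal]
17. n10.depth = true  [D.tag == true]
18. n10.off = 1  [1]
19. n0.ok = -1  [C.val + C.mk - 50]
20. n0.env = 29  [D.off + 28]

-1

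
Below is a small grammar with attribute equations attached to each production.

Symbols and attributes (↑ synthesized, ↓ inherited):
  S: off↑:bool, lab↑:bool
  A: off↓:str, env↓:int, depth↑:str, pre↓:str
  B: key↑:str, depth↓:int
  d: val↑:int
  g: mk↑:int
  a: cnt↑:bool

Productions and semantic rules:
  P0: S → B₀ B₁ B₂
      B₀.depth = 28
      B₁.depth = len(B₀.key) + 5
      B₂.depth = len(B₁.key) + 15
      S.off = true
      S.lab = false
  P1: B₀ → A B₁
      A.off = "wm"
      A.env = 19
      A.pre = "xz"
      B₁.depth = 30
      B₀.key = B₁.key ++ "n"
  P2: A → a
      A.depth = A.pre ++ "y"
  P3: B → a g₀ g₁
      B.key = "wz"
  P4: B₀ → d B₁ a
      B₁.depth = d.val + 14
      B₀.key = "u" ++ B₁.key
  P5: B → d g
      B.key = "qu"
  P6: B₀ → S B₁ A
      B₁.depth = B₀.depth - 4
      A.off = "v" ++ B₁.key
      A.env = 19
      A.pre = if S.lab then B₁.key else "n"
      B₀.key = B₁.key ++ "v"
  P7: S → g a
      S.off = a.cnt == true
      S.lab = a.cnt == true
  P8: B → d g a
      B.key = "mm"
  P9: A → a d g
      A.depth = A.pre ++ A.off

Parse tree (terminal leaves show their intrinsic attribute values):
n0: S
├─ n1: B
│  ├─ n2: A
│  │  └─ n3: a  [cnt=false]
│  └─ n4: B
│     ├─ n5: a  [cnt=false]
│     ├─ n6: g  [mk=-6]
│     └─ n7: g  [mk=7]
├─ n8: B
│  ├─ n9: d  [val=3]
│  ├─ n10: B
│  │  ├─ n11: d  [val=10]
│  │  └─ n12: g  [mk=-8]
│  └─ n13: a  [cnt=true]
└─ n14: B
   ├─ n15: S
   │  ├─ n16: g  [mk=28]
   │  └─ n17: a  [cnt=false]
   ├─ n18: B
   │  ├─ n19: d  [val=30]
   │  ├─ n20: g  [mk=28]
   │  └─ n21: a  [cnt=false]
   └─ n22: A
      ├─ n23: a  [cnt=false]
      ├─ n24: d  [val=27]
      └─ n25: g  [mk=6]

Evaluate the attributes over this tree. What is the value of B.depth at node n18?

1. n1.depth = 28  [28]
2. n2.off = "wm"  ["wm"]
3. n2.env = 19  [19]
4. n2.pre = "xz"  ["xz"]
5. n3.cnt = false  [terminal]
6. n2.depth = "xzy"  [A.pre ++ "y"]
7. n4.depth = 30  [30]
8. n5.cnt = false  [terminal]
9. n6.mk = -6  [terminal]
10. n7.mk = 7  [terminal]
11. n4.key = "wz"  ["wz"]
12. n1.key = "wzn"  [B₁.key ++ "n"]
13. n8.depth = 8  [len(B₀.key) + 5]
14. n9.val = 3  [terminal]
15. n10.depth = 17  [d.val + 14]
16. n11.val = 10  [terminal]
17. n12.mk = -8  [terminal]
18. n10.key = "qu"  ["qu"]
19. n13.cnt = true  [terminal]
20. n8.key = "uqu"  ["u" ++ B₁.key]
21. n14.depth = 18  [len(B₁.key) + 15]
22. n16.mk = 28  [terminal]
23. n17.cnt = false  [terminal]
24. n15.off = false  [a.cnt == true]
25. n15.lab = false  [a.cnt == true]
26. n18.depth = 14  [B₀.depth - 4]
27. n19.val = 30  [terminal]
28. n20.mk = 28  [terminal]
29. n21.cnt = false  [terminal]
30. n18.key = "mm"  ["mm"]
31. n22.off = "vmm"  ["v" ++ B₁.key]
32. n22.env = 19  [19]
33. n22.pre = "n"  [if S.lab then B₁.key else "n"]
34. n23.cnt = false  [terminal]
35. n24.val = 27  [terminal]
36. n25.mk = 6  [terminal]
37. n22.depth = "nvmm"  [A.pre ++ A.off]
38. n14.key = "mmv"  [B₁.key ++ "v"]
39. n0.off = true  [true]
40. n0.lab = false  [false]

14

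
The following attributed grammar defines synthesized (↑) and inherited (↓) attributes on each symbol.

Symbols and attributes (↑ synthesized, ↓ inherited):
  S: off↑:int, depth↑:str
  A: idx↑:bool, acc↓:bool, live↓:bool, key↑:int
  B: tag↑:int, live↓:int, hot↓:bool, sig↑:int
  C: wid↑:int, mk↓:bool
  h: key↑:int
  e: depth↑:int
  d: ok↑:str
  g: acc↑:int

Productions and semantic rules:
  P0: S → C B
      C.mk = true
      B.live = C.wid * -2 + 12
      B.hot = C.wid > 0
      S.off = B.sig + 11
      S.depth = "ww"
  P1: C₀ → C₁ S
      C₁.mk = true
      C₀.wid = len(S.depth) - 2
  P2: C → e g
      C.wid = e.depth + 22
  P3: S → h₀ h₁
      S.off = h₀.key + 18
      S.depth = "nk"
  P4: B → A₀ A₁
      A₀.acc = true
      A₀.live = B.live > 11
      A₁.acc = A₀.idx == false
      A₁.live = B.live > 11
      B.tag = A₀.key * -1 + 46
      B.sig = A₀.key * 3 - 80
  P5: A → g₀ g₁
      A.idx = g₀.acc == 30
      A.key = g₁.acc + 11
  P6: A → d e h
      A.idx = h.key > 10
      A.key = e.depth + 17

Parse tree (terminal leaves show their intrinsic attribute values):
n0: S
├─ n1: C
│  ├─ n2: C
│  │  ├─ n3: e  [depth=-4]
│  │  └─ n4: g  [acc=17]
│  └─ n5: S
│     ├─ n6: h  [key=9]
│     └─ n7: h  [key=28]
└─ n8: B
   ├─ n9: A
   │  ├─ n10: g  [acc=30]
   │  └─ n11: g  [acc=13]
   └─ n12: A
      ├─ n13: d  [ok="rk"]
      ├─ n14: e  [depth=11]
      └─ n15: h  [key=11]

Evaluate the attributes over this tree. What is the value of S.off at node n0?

1. n1.mk = true  [true]
2. n2.mk = true  [true]
3. n3.depth = -4  [terminal]
4. n4.acc = 17  [terminal]
5. n2.wid = 18  [e.depth + 22]
6. n6.key = 9  [terminal]
7. n7.key = 28  [terminal]
8. n5.off = 27  [h₀.key + 18]
9. n5.depth = "nk"  ["nk"]
10. n1.wid = 0  [len(S.depth) - 2]
11. n8.live = 12  [C.wid * -2 + 12]
12. n8.hot = false  [C.wid > 0]
13. n9.acc = true  [true]
14. n9.live = true  [B.live > 11]
15. n10.acc = 30  [terminal]
16. n11.acc = 13  [terminal]
17. n9.idx = true  [g₀.acc == 30]
18. n9.key = 24  [g₁.acc + 11]
19. n12.acc = false  [A₀.idx == false]
20. n12.live = true  [B.live > 11]
21. n13.ok = "rk"  [terminal]
22. n14.depth = 11  [terminal]
23. n15.key = 11  [terminal]
24. n12.idx = true  [h.key > 10]
25. n12.key = 28  [e.depth + 17]
26. n8.tag = 22  [A₀.key * -1 + 46]
27. n8.sig = -8  [A₀.key * 3 - 80]
28. n0.off = 3  [B.sig + 11]
29. n0.depth = "ww"  ["ww"]

3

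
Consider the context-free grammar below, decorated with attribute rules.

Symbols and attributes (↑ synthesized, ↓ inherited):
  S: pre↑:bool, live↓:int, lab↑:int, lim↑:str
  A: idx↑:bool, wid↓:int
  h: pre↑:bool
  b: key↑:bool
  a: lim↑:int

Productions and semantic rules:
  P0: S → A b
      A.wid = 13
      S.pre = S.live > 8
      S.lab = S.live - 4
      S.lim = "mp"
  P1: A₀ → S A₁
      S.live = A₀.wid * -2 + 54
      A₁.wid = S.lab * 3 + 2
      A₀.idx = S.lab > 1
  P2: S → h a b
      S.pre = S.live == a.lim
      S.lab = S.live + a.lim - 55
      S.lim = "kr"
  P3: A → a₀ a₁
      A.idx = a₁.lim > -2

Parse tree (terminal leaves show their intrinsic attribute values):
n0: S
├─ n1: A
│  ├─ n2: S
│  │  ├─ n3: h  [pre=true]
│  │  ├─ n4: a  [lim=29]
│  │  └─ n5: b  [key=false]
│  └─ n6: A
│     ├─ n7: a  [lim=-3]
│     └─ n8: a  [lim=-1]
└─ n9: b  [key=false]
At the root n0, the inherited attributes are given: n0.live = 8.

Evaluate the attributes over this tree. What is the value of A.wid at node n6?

8

1. n0.live = 8  [given at root]
2. n1.wid = 13  [13]
3. n2.live = 28  [A₀.wid * -2 + 54]
4. n3.pre = true  [terminal]
5. n4.lim = 29  [terminal]
6. n5.key = false  [terminal]
7. n2.pre = false  [S.live == a.lim]
8. n2.lab = 2  [S.live + a.lim - 55]
9. n2.lim = "kr"  ["kr"]
10. n6.wid = 8  [S.lab * 3 + 2]
11. n7.lim = -3  [terminal]
12. n8.lim = -1  [terminal]
13. n6.idx = true  [a₁.lim > -2]
14. n1.idx = true  [S.lab > 1]
15. n9.key = false  [terminal]
16. n0.pre = false  [S.live > 8]
17. n0.lab = 4  [S.live - 4]
18. n0.lim = "mp"  ["mp"]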